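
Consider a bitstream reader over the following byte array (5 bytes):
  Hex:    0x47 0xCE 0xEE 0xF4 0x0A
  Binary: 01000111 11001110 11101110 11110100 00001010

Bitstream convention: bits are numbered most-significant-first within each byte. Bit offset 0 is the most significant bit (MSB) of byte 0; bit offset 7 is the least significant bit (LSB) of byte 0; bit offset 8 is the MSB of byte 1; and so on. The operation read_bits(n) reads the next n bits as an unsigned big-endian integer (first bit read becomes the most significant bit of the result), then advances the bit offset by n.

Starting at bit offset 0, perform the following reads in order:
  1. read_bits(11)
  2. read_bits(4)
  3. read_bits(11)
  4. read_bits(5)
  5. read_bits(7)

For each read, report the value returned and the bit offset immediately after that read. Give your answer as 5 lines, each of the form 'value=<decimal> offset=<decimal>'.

Answer: value=574 offset=11
value=7 offset=15
value=955 offset=26
value=26 offset=31
value=2 offset=38

Derivation:
Read 1: bits[0:11] width=11 -> value=574 (bin 01000111110); offset now 11 = byte 1 bit 3; 29 bits remain
Read 2: bits[11:15] width=4 -> value=7 (bin 0111); offset now 15 = byte 1 bit 7; 25 bits remain
Read 3: bits[15:26] width=11 -> value=955 (bin 01110111011); offset now 26 = byte 3 bit 2; 14 bits remain
Read 4: bits[26:31] width=5 -> value=26 (bin 11010); offset now 31 = byte 3 bit 7; 9 bits remain
Read 5: bits[31:38] width=7 -> value=2 (bin 0000010); offset now 38 = byte 4 bit 6; 2 bits remain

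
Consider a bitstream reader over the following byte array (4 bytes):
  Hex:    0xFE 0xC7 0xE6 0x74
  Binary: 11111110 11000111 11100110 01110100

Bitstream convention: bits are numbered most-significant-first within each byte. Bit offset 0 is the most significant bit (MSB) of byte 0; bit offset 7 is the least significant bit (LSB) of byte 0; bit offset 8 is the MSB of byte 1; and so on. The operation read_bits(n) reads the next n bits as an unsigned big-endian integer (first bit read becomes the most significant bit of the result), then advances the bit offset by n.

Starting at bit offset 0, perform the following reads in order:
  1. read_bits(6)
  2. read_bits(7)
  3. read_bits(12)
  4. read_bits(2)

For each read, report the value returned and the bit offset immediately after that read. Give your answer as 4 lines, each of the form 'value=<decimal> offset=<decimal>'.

Read 1: bits[0:6] width=6 -> value=63 (bin 111111); offset now 6 = byte 0 bit 6; 26 bits remain
Read 2: bits[6:13] width=7 -> value=88 (bin 1011000); offset now 13 = byte 1 bit 5; 19 bits remain
Read 3: bits[13:25] width=12 -> value=4044 (bin 111111001100); offset now 25 = byte 3 bit 1; 7 bits remain
Read 4: bits[25:27] width=2 -> value=3 (bin 11); offset now 27 = byte 3 bit 3; 5 bits remain

Answer: value=63 offset=6
value=88 offset=13
value=4044 offset=25
value=3 offset=27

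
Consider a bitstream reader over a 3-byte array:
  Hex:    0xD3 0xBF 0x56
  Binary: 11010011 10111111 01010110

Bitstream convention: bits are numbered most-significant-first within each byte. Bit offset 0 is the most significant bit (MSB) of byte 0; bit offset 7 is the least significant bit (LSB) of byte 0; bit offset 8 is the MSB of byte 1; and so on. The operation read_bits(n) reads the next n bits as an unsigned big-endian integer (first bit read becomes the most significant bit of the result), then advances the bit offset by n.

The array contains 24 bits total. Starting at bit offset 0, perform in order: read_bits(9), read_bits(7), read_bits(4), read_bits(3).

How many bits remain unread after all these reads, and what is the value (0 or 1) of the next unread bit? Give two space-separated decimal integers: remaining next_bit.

Answer: 1 0

Derivation:
Read 1: bits[0:9] width=9 -> value=423 (bin 110100111); offset now 9 = byte 1 bit 1; 15 bits remain
Read 2: bits[9:16] width=7 -> value=63 (bin 0111111); offset now 16 = byte 2 bit 0; 8 bits remain
Read 3: bits[16:20] width=4 -> value=5 (bin 0101); offset now 20 = byte 2 bit 4; 4 bits remain
Read 4: bits[20:23] width=3 -> value=3 (bin 011); offset now 23 = byte 2 bit 7; 1 bits remain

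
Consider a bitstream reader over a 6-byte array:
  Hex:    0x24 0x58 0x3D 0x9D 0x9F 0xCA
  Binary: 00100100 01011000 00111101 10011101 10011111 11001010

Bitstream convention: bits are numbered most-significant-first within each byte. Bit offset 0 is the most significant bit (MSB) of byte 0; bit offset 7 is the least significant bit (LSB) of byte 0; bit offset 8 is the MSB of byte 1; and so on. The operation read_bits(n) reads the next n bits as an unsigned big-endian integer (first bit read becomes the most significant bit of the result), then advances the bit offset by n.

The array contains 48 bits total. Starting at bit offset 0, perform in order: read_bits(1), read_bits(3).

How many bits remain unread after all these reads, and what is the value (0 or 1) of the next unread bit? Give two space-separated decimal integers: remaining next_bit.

Read 1: bits[0:1] width=1 -> value=0 (bin 0); offset now 1 = byte 0 bit 1; 47 bits remain
Read 2: bits[1:4] width=3 -> value=2 (bin 010); offset now 4 = byte 0 bit 4; 44 bits remain

Answer: 44 0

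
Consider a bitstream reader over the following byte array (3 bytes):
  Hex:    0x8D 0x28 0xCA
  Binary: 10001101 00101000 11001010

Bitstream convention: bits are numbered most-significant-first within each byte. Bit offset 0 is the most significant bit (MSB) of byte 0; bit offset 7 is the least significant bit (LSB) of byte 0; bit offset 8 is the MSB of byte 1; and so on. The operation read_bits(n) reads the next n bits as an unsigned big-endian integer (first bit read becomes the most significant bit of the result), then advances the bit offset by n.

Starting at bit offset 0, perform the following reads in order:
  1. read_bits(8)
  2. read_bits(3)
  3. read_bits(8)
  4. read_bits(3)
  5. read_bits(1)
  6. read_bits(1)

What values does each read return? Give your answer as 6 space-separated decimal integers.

Answer: 141 1 70 2 1 0

Derivation:
Read 1: bits[0:8] width=8 -> value=141 (bin 10001101); offset now 8 = byte 1 bit 0; 16 bits remain
Read 2: bits[8:11] width=3 -> value=1 (bin 001); offset now 11 = byte 1 bit 3; 13 bits remain
Read 3: bits[11:19] width=8 -> value=70 (bin 01000110); offset now 19 = byte 2 bit 3; 5 bits remain
Read 4: bits[19:22] width=3 -> value=2 (bin 010); offset now 22 = byte 2 bit 6; 2 bits remain
Read 5: bits[22:23] width=1 -> value=1 (bin 1); offset now 23 = byte 2 bit 7; 1 bits remain
Read 6: bits[23:24] width=1 -> value=0 (bin 0); offset now 24 = byte 3 bit 0; 0 bits remain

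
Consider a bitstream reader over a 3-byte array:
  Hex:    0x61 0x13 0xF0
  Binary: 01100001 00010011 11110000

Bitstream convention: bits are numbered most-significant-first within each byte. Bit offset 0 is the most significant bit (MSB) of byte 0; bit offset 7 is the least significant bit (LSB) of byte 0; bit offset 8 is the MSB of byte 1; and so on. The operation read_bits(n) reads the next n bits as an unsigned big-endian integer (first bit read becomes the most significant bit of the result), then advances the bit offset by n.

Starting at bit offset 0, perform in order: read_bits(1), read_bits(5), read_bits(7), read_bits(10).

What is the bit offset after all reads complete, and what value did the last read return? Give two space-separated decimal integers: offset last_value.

Answer: 23 504

Derivation:
Read 1: bits[0:1] width=1 -> value=0 (bin 0); offset now 1 = byte 0 bit 1; 23 bits remain
Read 2: bits[1:6] width=5 -> value=24 (bin 11000); offset now 6 = byte 0 bit 6; 18 bits remain
Read 3: bits[6:13] width=7 -> value=34 (bin 0100010); offset now 13 = byte 1 bit 5; 11 bits remain
Read 4: bits[13:23] width=10 -> value=504 (bin 0111111000); offset now 23 = byte 2 bit 7; 1 bits remain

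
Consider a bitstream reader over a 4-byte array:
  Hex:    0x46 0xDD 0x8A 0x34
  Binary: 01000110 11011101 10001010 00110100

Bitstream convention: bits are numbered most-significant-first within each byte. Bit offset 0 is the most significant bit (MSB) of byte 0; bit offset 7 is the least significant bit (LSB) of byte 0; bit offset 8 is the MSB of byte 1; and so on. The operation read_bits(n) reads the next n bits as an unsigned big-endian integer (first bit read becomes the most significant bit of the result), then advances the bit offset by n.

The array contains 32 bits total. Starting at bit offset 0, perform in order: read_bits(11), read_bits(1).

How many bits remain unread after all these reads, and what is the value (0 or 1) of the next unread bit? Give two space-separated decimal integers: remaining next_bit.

Read 1: bits[0:11] width=11 -> value=566 (bin 01000110110); offset now 11 = byte 1 bit 3; 21 bits remain
Read 2: bits[11:12] width=1 -> value=1 (bin 1); offset now 12 = byte 1 bit 4; 20 bits remain

Answer: 20 1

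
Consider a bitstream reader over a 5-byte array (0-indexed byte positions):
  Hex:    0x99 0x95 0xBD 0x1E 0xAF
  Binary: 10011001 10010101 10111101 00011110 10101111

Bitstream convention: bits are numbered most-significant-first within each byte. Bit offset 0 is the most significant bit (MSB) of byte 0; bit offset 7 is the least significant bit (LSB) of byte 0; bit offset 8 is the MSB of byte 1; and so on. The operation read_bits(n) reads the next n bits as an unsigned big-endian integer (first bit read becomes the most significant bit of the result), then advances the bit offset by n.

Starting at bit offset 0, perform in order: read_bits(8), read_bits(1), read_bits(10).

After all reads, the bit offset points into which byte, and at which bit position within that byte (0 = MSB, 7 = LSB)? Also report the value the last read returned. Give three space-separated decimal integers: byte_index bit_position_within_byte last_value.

Read 1: bits[0:8] width=8 -> value=153 (bin 10011001); offset now 8 = byte 1 bit 0; 32 bits remain
Read 2: bits[8:9] width=1 -> value=1 (bin 1); offset now 9 = byte 1 bit 1; 31 bits remain
Read 3: bits[9:19] width=10 -> value=173 (bin 0010101101); offset now 19 = byte 2 bit 3; 21 bits remain

Answer: 2 3 173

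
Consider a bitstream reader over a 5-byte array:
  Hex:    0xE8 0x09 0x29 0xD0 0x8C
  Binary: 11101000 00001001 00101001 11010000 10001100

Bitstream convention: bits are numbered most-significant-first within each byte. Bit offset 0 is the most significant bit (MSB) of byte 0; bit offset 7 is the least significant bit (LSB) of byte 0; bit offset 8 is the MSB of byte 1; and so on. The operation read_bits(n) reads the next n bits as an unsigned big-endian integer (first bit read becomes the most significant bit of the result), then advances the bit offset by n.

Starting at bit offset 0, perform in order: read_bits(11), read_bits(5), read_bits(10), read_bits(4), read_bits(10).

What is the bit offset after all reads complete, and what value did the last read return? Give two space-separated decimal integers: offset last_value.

Answer: 40 140

Derivation:
Read 1: bits[0:11] width=11 -> value=1856 (bin 11101000000); offset now 11 = byte 1 bit 3; 29 bits remain
Read 2: bits[11:16] width=5 -> value=9 (bin 01001); offset now 16 = byte 2 bit 0; 24 bits remain
Read 3: bits[16:26] width=10 -> value=167 (bin 0010100111); offset now 26 = byte 3 bit 2; 14 bits remain
Read 4: bits[26:30] width=4 -> value=4 (bin 0100); offset now 30 = byte 3 bit 6; 10 bits remain
Read 5: bits[30:40] width=10 -> value=140 (bin 0010001100); offset now 40 = byte 5 bit 0; 0 bits remain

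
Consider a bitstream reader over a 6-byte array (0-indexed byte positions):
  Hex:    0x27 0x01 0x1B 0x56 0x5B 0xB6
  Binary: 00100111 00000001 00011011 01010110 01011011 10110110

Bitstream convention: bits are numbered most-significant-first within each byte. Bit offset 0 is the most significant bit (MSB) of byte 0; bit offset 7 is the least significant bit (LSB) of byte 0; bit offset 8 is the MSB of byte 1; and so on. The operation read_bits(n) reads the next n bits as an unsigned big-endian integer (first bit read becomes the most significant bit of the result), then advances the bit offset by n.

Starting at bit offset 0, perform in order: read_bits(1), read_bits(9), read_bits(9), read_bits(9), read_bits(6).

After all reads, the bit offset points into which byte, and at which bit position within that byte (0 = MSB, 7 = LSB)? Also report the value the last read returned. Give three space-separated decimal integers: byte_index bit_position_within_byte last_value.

Answer: 4 2 25

Derivation:
Read 1: bits[0:1] width=1 -> value=0 (bin 0); offset now 1 = byte 0 bit 1; 47 bits remain
Read 2: bits[1:10] width=9 -> value=156 (bin 010011100); offset now 10 = byte 1 bit 2; 38 bits remain
Read 3: bits[10:19] width=9 -> value=8 (bin 000001000); offset now 19 = byte 2 bit 3; 29 bits remain
Read 4: bits[19:28] width=9 -> value=437 (bin 110110101); offset now 28 = byte 3 bit 4; 20 bits remain
Read 5: bits[28:34] width=6 -> value=25 (bin 011001); offset now 34 = byte 4 bit 2; 14 bits remain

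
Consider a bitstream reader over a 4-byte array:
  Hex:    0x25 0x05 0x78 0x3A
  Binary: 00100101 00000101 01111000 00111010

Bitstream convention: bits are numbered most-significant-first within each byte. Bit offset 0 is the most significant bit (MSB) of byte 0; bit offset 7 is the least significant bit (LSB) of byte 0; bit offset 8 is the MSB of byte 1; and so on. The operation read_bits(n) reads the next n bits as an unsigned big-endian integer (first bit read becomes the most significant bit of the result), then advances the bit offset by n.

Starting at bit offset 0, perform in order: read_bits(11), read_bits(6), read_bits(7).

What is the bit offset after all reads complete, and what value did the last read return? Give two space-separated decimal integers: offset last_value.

Read 1: bits[0:11] width=11 -> value=296 (bin 00100101000); offset now 11 = byte 1 bit 3; 21 bits remain
Read 2: bits[11:17] width=6 -> value=10 (bin 001010); offset now 17 = byte 2 bit 1; 15 bits remain
Read 3: bits[17:24] width=7 -> value=120 (bin 1111000); offset now 24 = byte 3 bit 0; 8 bits remain

Answer: 24 120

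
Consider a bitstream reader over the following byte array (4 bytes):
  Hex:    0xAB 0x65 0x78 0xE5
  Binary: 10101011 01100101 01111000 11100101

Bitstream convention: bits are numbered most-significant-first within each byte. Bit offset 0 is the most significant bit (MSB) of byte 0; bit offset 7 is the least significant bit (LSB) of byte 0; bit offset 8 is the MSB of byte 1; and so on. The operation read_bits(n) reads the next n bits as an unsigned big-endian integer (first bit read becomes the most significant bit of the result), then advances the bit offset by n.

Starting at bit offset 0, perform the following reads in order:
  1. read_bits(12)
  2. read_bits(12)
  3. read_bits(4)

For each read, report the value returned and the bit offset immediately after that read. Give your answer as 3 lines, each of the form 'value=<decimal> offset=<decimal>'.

Read 1: bits[0:12] width=12 -> value=2742 (bin 101010110110); offset now 12 = byte 1 bit 4; 20 bits remain
Read 2: bits[12:24] width=12 -> value=1400 (bin 010101111000); offset now 24 = byte 3 bit 0; 8 bits remain
Read 3: bits[24:28] width=4 -> value=14 (bin 1110); offset now 28 = byte 3 bit 4; 4 bits remain

Answer: value=2742 offset=12
value=1400 offset=24
value=14 offset=28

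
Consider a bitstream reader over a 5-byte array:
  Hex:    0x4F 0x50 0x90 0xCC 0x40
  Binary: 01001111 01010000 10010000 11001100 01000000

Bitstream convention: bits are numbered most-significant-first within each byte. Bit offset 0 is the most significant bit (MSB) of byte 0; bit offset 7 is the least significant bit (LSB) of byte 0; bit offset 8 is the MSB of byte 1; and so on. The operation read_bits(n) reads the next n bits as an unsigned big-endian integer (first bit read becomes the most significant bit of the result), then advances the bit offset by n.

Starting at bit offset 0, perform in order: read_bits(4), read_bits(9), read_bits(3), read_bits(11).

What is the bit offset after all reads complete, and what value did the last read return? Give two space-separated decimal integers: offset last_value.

Answer: 27 1158

Derivation:
Read 1: bits[0:4] width=4 -> value=4 (bin 0100); offset now 4 = byte 0 bit 4; 36 bits remain
Read 2: bits[4:13] width=9 -> value=490 (bin 111101010); offset now 13 = byte 1 bit 5; 27 bits remain
Read 3: bits[13:16] width=3 -> value=0 (bin 000); offset now 16 = byte 2 bit 0; 24 bits remain
Read 4: bits[16:27] width=11 -> value=1158 (bin 10010000110); offset now 27 = byte 3 bit 3; 13 bits remain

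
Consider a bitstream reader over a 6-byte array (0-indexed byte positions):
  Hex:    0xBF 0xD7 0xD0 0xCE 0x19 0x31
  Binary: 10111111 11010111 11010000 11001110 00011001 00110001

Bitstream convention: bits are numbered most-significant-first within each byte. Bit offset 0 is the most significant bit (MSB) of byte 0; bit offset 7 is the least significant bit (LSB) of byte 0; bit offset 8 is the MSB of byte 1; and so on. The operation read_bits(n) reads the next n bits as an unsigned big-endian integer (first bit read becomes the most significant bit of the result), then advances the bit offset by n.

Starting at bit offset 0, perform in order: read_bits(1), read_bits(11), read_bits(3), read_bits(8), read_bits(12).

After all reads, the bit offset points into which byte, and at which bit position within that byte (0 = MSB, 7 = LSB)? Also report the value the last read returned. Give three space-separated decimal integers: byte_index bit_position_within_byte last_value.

Answer: 4 3 1648

Derivation:
Read 1: bits[0:1] width=1 -> value=1 (bin 1); offset now 1 = byte 0 bit 1; 47 bits remain
Read 2: bits[1:12] width=11 -> value=1021 (bin 01111111101); offset now 12 = byte 1 bit 4; 36 bits remain
Read 3: bits[12:15] width=3 -> value=3 (bin 011); offset now 15 = byte 1 bit 7; 33 bits remain
Read 4: bits[15:23] width=8 -> value=232 (bin 11101000); offset now 23 = byte 2 bit 7; 25 bits remain
Read 5: bits[23:35] width=12 -> value=1648 (bin 011001110000); offset now 35 = byte 4 bit 3; 13 bits remain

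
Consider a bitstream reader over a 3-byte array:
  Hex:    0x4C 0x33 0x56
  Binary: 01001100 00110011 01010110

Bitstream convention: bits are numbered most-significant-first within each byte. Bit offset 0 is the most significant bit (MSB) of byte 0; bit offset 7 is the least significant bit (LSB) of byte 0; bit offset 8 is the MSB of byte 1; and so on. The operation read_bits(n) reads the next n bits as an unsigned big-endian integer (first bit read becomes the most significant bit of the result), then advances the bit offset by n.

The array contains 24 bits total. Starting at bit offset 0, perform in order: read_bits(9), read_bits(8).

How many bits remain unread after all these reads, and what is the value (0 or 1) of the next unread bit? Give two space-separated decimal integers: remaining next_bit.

Read 1: bits[0:9] width=9 -> value=152 (bin 010011000); offset now 9 = byte 1 bit 1; 15 bits remain
Read 2: bits[9:17] width=8 -> value=102 (bin 01100110); offset now 17 = byte 2 bit 1; 7 bits remain

Answer: 7 1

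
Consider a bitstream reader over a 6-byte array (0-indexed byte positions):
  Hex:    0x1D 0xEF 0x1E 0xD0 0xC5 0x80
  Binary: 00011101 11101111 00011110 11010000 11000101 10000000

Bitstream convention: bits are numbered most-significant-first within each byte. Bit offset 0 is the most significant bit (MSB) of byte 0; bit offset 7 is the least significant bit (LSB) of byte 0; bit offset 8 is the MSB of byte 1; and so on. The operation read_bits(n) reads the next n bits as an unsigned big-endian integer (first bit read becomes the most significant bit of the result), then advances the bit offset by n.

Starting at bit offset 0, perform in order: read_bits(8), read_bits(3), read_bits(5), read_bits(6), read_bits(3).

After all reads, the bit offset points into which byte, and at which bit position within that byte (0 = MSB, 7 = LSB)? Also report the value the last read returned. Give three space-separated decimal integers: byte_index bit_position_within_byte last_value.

Read 1: bits[0:8] width=8 -> value=29 (bin 00011101); offset now 8 = byte 1 bit 0; 40 bits remain
Read 2: bits[8:11] width=3 -> value=7 (bin 111); offset now 11 = byte 1 bit 3; 37 bits remain
Read 3: bits[11:16] width=5 -> value=15 (bin 01111); offset now 16 = byte 2 bit 0; 32 bits remain
Read 4: bits[16:22] width=6 -> value=7 (bin 000111); offset now 22 = byte 2 bit 6; 26 bits remain
Read 5: bits[22:25] width=3 -> value=5 (bin 101); offset now 25 = byte 3 bit 1; 23 bits remain

Answer: 3 1 5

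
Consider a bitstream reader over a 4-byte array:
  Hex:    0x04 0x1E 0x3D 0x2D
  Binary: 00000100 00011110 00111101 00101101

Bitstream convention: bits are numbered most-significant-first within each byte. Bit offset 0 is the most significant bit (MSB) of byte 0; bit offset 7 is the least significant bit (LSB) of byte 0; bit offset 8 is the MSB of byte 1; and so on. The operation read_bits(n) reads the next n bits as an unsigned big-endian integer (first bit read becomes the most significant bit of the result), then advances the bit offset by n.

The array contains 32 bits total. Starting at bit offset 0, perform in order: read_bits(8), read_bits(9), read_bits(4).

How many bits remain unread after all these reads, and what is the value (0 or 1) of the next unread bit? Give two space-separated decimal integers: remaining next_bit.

Answer: 11 1

Derivation:
Read 1: bits[0:8] width=8 -> value=4 (bin 00000100); offset now 8 = byte 1 bit 0; 24 bits remain
Read 2: bits[8:17] width=9 -> value=60 (bin 000111100); offset now 17 = byte 2 bit 1; 15 bits remain
Read 3: bits[17:21] width=4 -> value=7 (bin 0111); offset now 21 = byte 2 bit 5; 11 bits remain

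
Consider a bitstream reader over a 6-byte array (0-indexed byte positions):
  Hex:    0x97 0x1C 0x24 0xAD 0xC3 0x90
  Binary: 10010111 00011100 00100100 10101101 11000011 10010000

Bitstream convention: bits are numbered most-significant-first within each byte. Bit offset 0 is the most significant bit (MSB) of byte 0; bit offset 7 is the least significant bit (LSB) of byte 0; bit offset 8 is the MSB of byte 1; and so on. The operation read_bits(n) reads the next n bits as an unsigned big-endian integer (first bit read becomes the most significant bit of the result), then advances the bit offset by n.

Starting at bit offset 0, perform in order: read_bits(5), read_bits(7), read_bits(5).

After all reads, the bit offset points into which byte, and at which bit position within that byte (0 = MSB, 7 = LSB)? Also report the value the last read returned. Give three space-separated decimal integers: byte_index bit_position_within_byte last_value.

Read 1: bits[0:5] width=5 -> value=18 (bin 10010); offset now 5 = byte 0 bit 5; 43 bits remain
Read 2: bits[5:12] width=7 -> value=113 (bin 1110001); offset now 12 = byte 1 bit 4; 36 bits remain
Read 3: bits[12:17] width=5 -> value=24 (bin 11000); offset now 17 = byte 2 bit 1; 31 bits remain

Answer: 2 1 24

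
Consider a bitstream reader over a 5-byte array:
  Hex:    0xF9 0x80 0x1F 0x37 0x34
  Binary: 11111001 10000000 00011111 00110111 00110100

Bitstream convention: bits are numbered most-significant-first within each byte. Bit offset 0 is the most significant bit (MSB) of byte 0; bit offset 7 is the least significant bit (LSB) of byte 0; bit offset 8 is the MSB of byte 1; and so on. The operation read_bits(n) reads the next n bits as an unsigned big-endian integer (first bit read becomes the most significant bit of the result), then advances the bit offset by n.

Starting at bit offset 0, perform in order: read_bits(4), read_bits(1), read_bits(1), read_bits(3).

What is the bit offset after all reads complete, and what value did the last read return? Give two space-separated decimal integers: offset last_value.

Read 1: bits[0:4] width=4 -> value=15 (bin 1111); offset now 4 = byte 0 bit 4; 36 bits remain
Read 2: bits[4:5] width=1 -> value=1 (bin 1); offset now 5 = byte 0 bit 5; 35 bits remain
Read 3: bits[5:6] width=1 -> value=0 (bin 0); offset now 6 = byte 0 bit 6; 34 bits remain
Read 4: bits[6:9] width=3 -> value=3 (bin 011); offset now 9 = byte 1 bit 1; 31 bits remain

Answer: 9 3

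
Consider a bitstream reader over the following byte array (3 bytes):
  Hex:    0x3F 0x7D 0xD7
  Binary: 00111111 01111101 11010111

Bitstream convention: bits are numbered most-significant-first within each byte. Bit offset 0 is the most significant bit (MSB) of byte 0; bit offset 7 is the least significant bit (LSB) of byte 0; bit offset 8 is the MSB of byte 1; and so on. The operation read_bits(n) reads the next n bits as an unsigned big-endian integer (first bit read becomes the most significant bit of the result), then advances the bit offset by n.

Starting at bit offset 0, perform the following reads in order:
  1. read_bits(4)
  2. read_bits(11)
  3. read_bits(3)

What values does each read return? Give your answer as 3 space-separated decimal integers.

Answer: 3 1982 7

Derivation:
Read 1: bits[0:4] width=4 -> value=3 (bin 0011); offset now 4 = byte 0 bit 4; 20 bits remain
Read 2: bits[4:15] width=11 -> value=1982 (bin 11110111110); offset now 15 = byte 1 bit 7; 9 bits remain
Read 3: bits[15:18] width=3 -> value=7 (bin 111); offset now 18 = byte 2 bit 2; 6 bits remain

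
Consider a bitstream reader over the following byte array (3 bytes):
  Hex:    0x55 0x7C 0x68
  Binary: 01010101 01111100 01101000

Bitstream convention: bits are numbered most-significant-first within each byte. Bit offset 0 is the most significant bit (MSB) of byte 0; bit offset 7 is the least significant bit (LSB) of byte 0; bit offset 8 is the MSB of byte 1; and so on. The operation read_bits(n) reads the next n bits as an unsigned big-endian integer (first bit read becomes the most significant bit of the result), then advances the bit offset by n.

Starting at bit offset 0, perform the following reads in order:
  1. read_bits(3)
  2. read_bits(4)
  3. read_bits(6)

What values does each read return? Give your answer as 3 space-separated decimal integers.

Read 1: bits[0:3] width=3 -> value=2 (bin 010); offset now 3 = byte 0 bit 3; 21 bits remain
Read 2: bits[3:7] width=4 -> value=10 (bin 1010); offset now 7 = byte 0 bit 7; 17 bits remain
Read 3: bits[7:13] width=6 -> value=47 (bin 101111); offset now 13 = byte 1 bit 5; 11 bits remain

Answer: 2 10 47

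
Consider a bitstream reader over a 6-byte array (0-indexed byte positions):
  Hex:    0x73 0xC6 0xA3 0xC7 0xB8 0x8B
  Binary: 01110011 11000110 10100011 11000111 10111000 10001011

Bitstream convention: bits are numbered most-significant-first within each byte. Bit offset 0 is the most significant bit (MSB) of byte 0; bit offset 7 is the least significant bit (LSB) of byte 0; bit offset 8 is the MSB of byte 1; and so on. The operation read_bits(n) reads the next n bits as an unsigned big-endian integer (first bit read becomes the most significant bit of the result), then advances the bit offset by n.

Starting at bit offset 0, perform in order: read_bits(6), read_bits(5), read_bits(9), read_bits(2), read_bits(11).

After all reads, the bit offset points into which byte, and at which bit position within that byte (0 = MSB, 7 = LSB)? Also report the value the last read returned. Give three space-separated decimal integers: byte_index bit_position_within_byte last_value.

Answer: 4 1 1935

Derivation:
Read 1: bits[0:6] width=6 -> value=28 (bin 011100); offset now 6 = byte 0 bit 6; 42 bits remain
Read 2: bits[6:11] width=5 -> value=30 (bin 11110); offset now 11 = byte 1 bit 3; 37 bits remain
Read 3: bits[11:20] width=9 -> value=106 (bin 001101010); offset now 20 = byte 2 bit 4; 28 bits remain
Read 4: bits[20:22] width=2 -> value=0 (bin 00); offset now 22 = byte 2 bit 6; 26 bits remain
Read 5: bits[22:33] width=11 -> value=1935 (bin 11110001111); offset now 33 = byte 4 bit 1; 15 bits remain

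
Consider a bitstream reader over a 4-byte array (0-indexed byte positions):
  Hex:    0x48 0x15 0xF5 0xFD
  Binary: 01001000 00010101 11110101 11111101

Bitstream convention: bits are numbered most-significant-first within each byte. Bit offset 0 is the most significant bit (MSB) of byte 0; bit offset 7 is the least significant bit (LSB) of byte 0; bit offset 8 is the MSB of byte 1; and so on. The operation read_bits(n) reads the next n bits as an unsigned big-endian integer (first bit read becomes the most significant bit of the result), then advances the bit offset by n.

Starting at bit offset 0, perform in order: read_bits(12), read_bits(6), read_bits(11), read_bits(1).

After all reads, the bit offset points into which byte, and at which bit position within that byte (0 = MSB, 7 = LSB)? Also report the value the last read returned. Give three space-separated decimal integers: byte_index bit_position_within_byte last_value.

Read 1: bits[0:12] width=12 -> value=1153 (bin 010010000001); offset now 12 = byte 1 bit 4; 20 bits remain
Read 2: bits[12:18] width=6 -> value=23 (bin 010111); offset now 18 = byte 2 bit 2; 14 bits remain
Read 3: bits[18:29] width=11 -> value=1727 (bin 11010111111); offset now 29 = byte 3 bit 5; 3 bits remain
Read 4: bits[29:30] width=1 -> value=1 (bin 1); offset now 30 = byte 3 bit 6; 2 bits remain

Answer: 3 6 1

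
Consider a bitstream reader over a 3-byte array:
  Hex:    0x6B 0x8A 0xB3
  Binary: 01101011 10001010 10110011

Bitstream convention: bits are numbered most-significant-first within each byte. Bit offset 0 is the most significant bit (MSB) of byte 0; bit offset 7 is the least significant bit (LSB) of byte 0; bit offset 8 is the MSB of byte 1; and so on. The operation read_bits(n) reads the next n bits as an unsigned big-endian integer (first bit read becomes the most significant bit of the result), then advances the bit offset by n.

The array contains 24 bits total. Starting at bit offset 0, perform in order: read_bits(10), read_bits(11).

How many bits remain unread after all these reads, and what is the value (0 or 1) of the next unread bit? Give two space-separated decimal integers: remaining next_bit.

Answer: 3 0

Derivation:
Read 1: bits[0:10] width=10 -> value=430 (bin 0110101110); offset now 10 = byte 1 bit 2; 14 bits remain
Read 2: bits[10:21] width=11 -> value=342 (bin 00101010110); offset now 21 = byte 2 bit 5; 3 bits remain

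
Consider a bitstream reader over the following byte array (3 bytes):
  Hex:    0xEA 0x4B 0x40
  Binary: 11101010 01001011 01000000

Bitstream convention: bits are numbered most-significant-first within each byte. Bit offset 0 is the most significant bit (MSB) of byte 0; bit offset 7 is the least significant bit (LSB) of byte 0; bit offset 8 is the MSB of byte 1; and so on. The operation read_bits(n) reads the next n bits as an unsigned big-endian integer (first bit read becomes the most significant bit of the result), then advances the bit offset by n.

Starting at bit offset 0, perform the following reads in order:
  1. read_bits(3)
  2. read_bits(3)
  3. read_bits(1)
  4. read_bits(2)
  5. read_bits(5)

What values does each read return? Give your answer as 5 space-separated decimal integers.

Answer: 7 2 1 0 18

Derivation:
Read 1: bits[0:3] width=3 -> value=7 (bin 111); offset now 3 = byte 0 bit 3; 21 bits remain
Read 2: bits[3:6] width=3 -> value=2 (bin 010); offset now 6 = byte 0 bit 6; 18 bits remain
Read 3: bits[6:7] width=1 -> value=1 (bin 1); offset now 7 = byte 0 bit 7; 17 bits remain
Read 4: bits[7:9] width=2 -> value=0 (bin 00); offset now 9 = byte 1 bit 1; 15 bits remain
Read 5: bits[9:14] width=5 -> value=18 (bin 10010); offset now 14 = byte 1 bit 6; 10 bits remain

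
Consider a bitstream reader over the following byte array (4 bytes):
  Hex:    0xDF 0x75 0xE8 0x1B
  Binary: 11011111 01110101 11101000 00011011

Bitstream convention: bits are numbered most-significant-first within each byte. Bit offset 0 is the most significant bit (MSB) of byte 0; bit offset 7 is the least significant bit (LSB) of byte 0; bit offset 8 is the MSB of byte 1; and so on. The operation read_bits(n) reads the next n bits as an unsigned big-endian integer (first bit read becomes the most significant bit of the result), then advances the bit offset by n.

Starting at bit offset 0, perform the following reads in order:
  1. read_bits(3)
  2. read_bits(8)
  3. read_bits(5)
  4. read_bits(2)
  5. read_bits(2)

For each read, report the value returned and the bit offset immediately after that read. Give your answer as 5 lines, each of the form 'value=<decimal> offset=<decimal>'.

Read 1: bits[0:3] width=3 -> value=6 (bin 110); offset now 3 = byte 0 bit 3; 29 bits remain
Read 2: bits[3:11] width=8 -> value=251 (bin 11111011); offset now 11 = byte 1 bit 3; 21 bits remain
Read 3: bits[11:16] width=5 -> value=21 (bin 10101); offset now 16 = byte 2 bit 0; 16 bits remain
Read 4: bits[16:18] width=2 -> value=3 (bin 11); offset now 18 = byte 2 bit 2; 14 bits remain
Read 5: bits[18:20] width=2 -> value=2 (bin 10); offset now 20 = byte 2 bit 4; 12 bits remain

Answer: value=6 offset=3
value=251 offset=11
value=21 offset=16
value=3 offset=18
value=2 offset=20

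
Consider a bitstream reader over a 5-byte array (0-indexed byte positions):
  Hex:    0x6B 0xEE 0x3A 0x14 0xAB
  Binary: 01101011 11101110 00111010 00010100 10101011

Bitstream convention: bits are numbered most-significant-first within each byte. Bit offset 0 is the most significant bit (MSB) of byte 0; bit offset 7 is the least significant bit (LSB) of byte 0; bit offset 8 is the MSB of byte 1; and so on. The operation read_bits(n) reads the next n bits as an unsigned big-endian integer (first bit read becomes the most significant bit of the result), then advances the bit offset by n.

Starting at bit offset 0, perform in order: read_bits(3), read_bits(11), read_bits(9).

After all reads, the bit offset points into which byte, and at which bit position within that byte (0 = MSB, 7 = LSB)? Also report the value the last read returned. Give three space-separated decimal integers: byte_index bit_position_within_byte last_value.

Read 1: bits[0:3] width=3 -> value=3 (bin 011); offset now 3 = byte 0 bit 3; 37 bits remain
Read 2: bits[3:14] width=11 -> value=763 (bin 01011111011); offset now 14 = byte 1 bit 6; 26 bits remain
Read 3: bits[14:23] width=9 -> value=285 (bin 100011101); offset now 23 = byte 2 bit 7; 17 bits remain

Answer: 2 7 285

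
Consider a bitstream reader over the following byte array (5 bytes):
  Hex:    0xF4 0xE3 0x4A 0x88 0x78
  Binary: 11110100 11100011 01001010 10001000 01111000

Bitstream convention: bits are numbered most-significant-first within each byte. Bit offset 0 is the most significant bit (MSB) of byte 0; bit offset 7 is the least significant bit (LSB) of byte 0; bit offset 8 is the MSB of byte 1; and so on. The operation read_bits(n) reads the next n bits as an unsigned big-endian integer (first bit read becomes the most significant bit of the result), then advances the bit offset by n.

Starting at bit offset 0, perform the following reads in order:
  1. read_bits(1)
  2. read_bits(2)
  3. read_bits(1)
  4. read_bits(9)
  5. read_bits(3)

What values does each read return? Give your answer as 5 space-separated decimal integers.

Answer: 1 3 1 156 3

Derivation:
Read 1: bits[0:1] width=1 -> value=1 (bin 1); offset now 1 = byte 0 bit 1; 39 bits remain
Read 2: bits[1:3] width=2 -> value=3 (bin 11); offset now 3 = byte 0 bit 3; 37 bits remain
Read 3: bits[3:4] width=1 -> value=1 (bin 1); offset now 4 = byte 0 bit 4; 36 bits remain
Read 4: bits[4:13] width=9 -> value=156 (bin 010011100); offset now 13 = byte 1 bit 5; 27 bits remain
Read 5: bits[13:16] width=3 -> value=3 (bin 011); offset now 16 = byte 2 bit 0; 24 bits remain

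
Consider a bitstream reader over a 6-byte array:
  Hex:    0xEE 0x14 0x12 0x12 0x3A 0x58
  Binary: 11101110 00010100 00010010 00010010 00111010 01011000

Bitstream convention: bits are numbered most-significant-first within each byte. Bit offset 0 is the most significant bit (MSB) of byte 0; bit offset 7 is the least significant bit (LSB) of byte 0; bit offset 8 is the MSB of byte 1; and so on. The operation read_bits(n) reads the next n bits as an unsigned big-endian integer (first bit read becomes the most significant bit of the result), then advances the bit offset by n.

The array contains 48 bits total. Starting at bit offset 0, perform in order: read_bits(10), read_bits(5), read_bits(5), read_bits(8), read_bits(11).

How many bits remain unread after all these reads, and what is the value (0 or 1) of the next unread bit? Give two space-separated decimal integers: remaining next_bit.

Read 1: bits[0:10] width=10 -> value=952 (bin 1110111000); offset now 10 = byte 1 bit 2; 38 bits remain
Read 2: bits[10:15] width=5 -> value=10 (bin 01010); offset now 15 = byte 1 bit 7; 33 bits remain
Read 3: bits[15:20] width=5 -> value=1 (bin 00001); offset now 20 = byte 2 bit 4; 28 bits remain
Read 4: bits[20:28] width=8 -> value=33 (bin 00100001); offset now 28 = byte 3 bit 4; 20 bits remain
Read 5: bits[28:39] width=11 -> value=285 (bin 00100011101); offset now 39 = byte 4 bit 7; 9 bits remain

Answer: 9 0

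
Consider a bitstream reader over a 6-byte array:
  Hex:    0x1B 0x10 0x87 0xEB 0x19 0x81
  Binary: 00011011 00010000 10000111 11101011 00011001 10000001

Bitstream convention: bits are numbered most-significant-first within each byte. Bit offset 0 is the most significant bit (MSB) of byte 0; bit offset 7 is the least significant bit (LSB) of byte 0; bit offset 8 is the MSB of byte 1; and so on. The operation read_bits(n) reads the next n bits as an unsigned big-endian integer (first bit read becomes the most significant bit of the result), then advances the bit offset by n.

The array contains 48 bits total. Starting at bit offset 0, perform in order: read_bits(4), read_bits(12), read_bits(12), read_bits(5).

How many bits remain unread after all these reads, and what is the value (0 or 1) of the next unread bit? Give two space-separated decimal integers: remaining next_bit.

Answer: 15 0

Derivation:
Read 1: bits[0:4] width=4 -> value=1 (bin 0001); offset now 4 = byte 0 bit 4; 44 bits remain
Read 2: bits[4:16] width=12 -> value=2832 (bin 101100010000); offset now 16 = byte 2 bit 0; 32 bits remain
Read 3: bits[16:28] width=12 -> value=2174 (bin 100001111110); offset now 28 = byte 3 bit 4; 20 bits remain
Read 4: bits[28:33] width=5 -> value=22 (bin 10110); offset now 33 = byte 4 bit 1; 15 bits remain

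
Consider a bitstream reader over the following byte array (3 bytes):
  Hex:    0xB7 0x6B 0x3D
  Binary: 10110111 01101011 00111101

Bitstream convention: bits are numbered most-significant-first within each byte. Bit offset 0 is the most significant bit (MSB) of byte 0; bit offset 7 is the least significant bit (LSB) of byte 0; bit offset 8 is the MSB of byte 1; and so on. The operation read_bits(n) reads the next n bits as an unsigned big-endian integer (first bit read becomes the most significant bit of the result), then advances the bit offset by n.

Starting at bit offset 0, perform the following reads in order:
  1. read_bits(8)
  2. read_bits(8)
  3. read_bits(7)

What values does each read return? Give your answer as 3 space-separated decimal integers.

Read 1: bits[0:8] width=8 -> value=183 (bin 10110111); offset now 8 = byte 1 bit 0; 16 bits remain
Read 2: bits[8:16] width=8 -> value=107 (bin 01101011); offset now 16 = byte 2 bit 0; 8 bits remain
Read 3: bits[16:23] width=7 -> value=30 (bin 0011110); offset now 23 = byte 2 bit 7; 1 bits remain

Answer: 183 107 30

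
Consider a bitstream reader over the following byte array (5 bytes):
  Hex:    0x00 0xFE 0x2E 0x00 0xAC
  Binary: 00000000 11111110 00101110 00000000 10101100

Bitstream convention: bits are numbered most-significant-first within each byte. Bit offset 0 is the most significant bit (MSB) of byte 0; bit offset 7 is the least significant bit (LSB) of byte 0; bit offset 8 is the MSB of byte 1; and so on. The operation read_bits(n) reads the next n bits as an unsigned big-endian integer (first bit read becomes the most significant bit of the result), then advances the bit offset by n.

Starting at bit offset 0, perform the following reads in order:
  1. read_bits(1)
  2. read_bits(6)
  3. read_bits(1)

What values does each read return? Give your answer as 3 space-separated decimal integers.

Read 1: bits[0:1] width=1 -> value=0 (bin 0); offset now 1 = byte 0 bit 1; 39 bits remain
Read 2: bits[1:7] width=6 -> value=0 (bin 000000); offset now 7 = byte 0 bit 7; 33 bits remain
Read 3: bits[7:8] width=1 -> value=0 (bin 0); offset now 8 = byte 1 bit 0; 32 bits remain

Answer: 0 0 0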